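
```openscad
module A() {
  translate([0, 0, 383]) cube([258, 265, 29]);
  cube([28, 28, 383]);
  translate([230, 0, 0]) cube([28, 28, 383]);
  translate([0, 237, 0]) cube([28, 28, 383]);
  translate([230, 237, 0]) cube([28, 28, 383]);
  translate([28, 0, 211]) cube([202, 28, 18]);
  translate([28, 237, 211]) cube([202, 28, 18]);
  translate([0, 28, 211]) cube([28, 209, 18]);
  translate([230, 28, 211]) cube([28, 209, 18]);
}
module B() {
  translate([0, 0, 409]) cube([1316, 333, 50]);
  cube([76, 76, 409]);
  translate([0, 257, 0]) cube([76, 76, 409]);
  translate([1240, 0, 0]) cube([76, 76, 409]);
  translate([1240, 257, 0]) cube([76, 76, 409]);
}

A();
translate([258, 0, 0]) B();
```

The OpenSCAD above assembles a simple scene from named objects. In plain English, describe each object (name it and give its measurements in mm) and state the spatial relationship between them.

A is a four-legged stool. The seat is a 258×265×29 mm slab whose top surface is at z = 412 mm; four square legs, each 28×28 mm in cross-section, run from the floor (z = 0) to the underside of the seat, each flush with a corner of the seat. Four stretchers, 28 mm wide and 18 mm tall, connect adjacent legs with their undersides at z = 211 mm, each running between the inner faces of the legs it joins and aligned with the legs' outer faces on the other axis.

B is a long wooden bench with a 1316 mm (x) × 333 mm (y) seat, 50 mm thick, its top surface 459 mm above the floor. Four 76 mm square legs at the seat corners, flush with the edges, run from z = 0 to the seat underside.

The bench is against the stool's +x side, with their −y faces flush.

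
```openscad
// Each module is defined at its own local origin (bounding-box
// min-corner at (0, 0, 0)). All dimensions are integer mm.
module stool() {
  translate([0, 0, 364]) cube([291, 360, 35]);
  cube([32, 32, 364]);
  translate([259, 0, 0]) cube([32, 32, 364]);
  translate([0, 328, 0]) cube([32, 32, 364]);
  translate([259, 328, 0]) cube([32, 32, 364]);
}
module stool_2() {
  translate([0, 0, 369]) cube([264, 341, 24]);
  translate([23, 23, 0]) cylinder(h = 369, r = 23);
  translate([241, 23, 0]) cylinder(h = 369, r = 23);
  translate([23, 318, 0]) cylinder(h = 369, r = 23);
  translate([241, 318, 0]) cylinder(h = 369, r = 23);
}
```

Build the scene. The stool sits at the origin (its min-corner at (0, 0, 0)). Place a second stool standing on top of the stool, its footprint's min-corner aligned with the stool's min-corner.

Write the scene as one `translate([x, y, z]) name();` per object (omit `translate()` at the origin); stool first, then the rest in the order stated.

stool();
translate([0, 0, 399]) stool_2();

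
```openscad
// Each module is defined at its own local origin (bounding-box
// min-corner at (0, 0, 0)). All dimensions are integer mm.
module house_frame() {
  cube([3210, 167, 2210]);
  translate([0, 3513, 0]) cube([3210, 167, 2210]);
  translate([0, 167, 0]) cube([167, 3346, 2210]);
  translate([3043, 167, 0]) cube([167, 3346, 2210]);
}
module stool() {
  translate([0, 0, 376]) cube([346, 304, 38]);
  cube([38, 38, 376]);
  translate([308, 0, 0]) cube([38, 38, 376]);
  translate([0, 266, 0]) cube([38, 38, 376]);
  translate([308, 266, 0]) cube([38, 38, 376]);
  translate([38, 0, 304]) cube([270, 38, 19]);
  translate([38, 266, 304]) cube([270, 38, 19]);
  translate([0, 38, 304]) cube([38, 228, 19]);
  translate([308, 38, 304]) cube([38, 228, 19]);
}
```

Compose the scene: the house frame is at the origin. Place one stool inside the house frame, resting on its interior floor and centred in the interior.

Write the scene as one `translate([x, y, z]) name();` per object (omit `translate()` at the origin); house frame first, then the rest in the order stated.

house_frame();
translate([1432, 1688, 0]) stool();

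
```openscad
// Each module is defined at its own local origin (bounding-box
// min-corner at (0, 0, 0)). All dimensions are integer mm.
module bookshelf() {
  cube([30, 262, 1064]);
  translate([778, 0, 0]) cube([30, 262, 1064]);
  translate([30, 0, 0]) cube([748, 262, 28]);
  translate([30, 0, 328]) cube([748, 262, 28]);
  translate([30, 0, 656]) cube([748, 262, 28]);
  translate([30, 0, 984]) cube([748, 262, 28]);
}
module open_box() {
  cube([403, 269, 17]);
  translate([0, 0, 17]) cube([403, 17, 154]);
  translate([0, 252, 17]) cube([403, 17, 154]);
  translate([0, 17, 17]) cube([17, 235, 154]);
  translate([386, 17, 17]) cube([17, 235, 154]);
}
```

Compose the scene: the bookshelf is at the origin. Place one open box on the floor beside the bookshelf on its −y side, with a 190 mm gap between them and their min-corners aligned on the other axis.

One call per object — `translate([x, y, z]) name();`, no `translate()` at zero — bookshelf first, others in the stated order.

bookshelf();
translate([0, -459, 0]) open_box();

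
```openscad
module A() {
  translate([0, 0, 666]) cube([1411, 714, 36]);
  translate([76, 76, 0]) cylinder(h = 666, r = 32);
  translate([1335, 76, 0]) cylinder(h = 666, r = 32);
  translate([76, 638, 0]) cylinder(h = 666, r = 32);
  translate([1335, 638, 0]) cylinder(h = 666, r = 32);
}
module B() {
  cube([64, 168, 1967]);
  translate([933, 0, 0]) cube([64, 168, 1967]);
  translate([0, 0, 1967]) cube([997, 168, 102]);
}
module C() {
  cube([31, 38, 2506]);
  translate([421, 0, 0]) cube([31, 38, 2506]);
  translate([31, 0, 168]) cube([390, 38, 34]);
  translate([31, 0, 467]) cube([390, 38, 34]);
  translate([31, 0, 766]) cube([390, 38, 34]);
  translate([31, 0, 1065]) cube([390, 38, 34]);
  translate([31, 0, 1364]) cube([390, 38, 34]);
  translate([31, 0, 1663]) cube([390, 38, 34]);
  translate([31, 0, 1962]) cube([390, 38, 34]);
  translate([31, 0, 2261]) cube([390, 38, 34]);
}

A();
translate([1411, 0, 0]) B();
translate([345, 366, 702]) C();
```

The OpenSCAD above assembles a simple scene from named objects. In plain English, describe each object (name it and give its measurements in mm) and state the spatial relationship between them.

A is a table: top 1411 mm (x) × 714 mm (y), 36 mm thick, upper face at z = 702 mm, on four round legs of 64 mm diameter, each leg's bounding box inset 44 mm from the nearest pair of top edges, running from z = 0 to the bottom of the top.

B is a door frame. The clear opening is 869 mm wide and 1967 mm high. Two 64 mm wide jambs, 168 mm deep, stand either side of the opening from the floor to the top of the opening. A 102 mm thick head sits across the top of both jambs, spanning the full outside width of the frame.

C is a straight ladder. Two 31×38 mm vertical rails, 2506 mm tall, stand 452 mm apart (outside-to-outside) with their front faces coplanar on the −y side. 8 rungs, each 38 mm deep and 34 mm tall, span between the inner faces of the rails, front faces flush with the rails. The lowest rung's underside is at z = 168 mm and rungs are spaced 299 mm apart (underside to underside).

The door frame is against the table's +x side, with their −y faces flush. The ladder is on top of the table.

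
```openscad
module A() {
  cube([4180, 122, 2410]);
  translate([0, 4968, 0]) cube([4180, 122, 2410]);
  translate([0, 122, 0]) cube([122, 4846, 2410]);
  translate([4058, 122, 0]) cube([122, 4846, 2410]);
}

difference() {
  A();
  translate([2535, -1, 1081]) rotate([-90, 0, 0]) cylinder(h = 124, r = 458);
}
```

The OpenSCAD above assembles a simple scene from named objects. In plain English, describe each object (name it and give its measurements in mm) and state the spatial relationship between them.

A is a box-shaped house frame (walls only): outside footprint 4180×5090 mm, wall height 2410 mm, wall thickness 122 mm. The two y-facing walls run the full x-width; the two x-facing walls fit between the inner faces of the y-facing walls.

The house frame has a circular hole of radius 458 mm through its front wall, centred at (x = 2535, z = 1081).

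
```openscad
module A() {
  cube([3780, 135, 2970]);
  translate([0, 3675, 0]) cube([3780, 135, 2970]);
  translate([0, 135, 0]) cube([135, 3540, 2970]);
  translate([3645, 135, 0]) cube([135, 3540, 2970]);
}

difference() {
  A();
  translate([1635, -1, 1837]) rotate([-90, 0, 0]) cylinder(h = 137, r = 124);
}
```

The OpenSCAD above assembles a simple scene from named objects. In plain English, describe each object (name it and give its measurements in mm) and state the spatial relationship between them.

A is a box-shaped house frame (walls only): outside footprint 3780×3810 mm, wall height 2970 mm, wall thickness 135 mm. The two y-facing walls run the full x-width; the two x-facing walls fit between the inner faces of the y-facing walls.

The house frame has a circular hole of radius 124 mm through its front wall, centred at (x = 1635, z = 1837).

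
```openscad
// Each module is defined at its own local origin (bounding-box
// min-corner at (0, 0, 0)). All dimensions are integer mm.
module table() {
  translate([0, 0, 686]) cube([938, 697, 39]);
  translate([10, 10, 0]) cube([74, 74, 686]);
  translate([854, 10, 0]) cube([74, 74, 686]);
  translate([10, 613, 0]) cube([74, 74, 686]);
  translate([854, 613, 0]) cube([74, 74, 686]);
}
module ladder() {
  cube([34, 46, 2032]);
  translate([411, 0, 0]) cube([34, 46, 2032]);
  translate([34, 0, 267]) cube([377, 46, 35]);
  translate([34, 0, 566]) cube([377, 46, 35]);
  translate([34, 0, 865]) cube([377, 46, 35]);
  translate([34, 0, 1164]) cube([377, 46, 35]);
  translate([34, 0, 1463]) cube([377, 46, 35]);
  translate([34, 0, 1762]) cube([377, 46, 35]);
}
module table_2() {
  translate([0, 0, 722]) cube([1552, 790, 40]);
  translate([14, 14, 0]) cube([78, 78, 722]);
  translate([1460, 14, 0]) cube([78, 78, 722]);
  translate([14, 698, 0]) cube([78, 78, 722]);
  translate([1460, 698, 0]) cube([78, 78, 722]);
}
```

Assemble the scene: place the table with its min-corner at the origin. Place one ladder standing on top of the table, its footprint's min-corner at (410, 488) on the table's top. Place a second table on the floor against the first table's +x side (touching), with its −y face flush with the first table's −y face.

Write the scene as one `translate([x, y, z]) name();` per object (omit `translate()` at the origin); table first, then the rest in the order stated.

table();
translate([410, 488, 725]) ladder();
translate([938, 0, 0]) table_2();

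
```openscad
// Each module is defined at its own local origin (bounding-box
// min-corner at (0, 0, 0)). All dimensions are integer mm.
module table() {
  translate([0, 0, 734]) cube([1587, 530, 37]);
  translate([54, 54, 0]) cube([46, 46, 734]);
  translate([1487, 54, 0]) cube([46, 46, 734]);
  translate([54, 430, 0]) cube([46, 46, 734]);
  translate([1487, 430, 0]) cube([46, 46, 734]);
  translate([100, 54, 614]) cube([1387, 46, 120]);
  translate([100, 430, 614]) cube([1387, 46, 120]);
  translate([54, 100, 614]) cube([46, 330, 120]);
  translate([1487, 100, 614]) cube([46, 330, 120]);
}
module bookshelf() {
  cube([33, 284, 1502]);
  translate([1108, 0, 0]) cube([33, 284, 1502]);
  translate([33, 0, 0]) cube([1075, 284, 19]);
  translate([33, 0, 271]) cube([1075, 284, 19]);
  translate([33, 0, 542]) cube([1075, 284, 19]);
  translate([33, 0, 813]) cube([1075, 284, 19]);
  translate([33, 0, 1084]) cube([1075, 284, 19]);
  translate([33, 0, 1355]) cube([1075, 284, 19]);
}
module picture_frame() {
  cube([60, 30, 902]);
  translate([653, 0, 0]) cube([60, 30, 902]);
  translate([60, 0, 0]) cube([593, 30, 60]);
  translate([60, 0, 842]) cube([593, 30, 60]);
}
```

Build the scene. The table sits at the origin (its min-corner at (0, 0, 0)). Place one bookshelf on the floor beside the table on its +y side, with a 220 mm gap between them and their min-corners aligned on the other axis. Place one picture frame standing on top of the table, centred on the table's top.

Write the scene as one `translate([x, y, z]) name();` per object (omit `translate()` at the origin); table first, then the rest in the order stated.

table();
translate([0, 750, 0]) bookshelf();
translate([437, 250, 771]) picture_frame();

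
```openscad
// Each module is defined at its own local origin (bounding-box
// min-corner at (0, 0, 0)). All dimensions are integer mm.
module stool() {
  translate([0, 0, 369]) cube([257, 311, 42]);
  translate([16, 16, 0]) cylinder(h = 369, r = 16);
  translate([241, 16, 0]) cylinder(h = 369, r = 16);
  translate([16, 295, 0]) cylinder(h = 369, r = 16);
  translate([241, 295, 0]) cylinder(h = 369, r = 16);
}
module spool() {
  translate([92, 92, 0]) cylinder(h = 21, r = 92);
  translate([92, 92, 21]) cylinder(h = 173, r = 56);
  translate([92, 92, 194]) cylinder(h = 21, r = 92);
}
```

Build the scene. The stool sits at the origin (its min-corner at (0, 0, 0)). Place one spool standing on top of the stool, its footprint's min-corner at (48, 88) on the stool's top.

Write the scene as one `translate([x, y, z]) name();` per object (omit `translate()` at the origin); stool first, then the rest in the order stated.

stool();
translate([48, 88, 411]) spool();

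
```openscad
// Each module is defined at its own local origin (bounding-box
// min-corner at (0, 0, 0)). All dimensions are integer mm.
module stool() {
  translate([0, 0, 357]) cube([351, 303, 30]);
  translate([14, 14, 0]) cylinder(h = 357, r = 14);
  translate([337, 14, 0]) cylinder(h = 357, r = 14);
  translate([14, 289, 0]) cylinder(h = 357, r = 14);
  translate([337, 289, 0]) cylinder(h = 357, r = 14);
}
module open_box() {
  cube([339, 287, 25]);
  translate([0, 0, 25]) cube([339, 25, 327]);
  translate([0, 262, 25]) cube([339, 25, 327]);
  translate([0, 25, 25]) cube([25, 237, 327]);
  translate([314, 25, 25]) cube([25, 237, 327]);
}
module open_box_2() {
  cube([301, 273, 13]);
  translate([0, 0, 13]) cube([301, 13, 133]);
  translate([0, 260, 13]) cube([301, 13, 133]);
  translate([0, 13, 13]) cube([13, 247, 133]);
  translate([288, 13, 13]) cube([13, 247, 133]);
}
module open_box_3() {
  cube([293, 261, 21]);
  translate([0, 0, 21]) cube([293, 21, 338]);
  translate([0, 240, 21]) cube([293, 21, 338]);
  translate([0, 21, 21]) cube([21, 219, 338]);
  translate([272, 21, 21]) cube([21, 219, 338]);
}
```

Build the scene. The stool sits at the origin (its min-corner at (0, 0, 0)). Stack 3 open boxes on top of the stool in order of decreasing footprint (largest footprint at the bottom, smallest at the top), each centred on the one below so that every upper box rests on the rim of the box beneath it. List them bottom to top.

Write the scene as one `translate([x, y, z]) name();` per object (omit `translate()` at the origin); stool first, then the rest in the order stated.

stool();
translate([6, 8, 387]) open_box();
translate([25, 15, 739]) open_box_2();
translate([29, 21, 885]) open_box_3();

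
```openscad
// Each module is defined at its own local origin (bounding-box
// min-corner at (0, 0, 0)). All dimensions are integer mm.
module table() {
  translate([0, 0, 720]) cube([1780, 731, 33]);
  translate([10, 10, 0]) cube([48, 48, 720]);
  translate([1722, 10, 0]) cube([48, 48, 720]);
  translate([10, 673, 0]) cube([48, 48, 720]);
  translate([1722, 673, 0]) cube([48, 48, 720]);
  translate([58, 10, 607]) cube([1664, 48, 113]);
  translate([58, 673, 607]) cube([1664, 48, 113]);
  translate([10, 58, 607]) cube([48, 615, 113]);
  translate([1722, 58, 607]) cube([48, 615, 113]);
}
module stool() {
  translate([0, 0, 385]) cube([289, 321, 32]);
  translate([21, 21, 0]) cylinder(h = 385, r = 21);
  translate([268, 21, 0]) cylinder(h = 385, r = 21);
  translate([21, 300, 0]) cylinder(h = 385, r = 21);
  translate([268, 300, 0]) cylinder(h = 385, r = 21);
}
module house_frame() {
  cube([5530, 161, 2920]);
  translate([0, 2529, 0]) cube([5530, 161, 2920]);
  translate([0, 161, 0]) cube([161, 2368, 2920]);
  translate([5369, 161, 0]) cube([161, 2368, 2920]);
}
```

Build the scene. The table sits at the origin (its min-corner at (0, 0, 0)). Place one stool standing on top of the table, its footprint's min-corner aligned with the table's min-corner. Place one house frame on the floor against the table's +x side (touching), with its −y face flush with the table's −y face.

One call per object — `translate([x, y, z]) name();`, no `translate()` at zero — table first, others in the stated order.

table();
translate([0, 0, 753]) stool();
translate([1780, 0, 0]) house_frame();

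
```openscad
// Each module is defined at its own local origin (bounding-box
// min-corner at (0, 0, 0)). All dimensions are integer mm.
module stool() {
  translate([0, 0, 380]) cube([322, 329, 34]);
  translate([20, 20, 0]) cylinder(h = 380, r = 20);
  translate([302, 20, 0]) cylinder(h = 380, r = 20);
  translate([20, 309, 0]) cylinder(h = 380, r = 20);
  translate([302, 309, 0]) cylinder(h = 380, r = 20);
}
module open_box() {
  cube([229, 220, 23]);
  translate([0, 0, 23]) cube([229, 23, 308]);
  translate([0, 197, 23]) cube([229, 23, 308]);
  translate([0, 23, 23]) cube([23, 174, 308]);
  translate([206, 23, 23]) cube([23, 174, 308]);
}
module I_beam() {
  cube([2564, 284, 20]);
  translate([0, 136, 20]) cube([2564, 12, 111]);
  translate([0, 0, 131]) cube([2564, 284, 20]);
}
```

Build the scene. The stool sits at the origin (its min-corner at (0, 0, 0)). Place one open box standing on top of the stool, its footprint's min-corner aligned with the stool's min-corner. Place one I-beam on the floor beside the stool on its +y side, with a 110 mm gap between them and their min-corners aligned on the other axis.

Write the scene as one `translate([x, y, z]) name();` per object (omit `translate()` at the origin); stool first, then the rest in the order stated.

stool();
translate([0, 0, 414]) open_box();
translate([0, 439, 0]) I_beam();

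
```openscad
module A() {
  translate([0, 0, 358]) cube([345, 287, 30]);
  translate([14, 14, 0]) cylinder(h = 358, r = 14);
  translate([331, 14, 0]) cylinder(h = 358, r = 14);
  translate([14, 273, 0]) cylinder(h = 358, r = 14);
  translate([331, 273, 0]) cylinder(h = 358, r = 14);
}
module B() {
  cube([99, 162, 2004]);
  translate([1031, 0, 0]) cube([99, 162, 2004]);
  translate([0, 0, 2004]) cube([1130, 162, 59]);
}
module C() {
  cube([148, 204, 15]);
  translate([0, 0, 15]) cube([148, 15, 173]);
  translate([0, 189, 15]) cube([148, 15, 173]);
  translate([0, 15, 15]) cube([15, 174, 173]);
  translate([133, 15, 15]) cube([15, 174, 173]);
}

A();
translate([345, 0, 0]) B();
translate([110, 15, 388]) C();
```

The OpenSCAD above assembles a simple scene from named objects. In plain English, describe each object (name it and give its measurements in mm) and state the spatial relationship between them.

A is a four-legged stool. The seat is 345×287 mm, 30 mm thick, top at z = 388 mm. It stands on four round legs, each 28 mm in diameter, from z = 0 to the seat underside, each leg's axis is inset half a diameter from the nearest pair of seat edges (so the leg's bounding box is flush with the corner).

B is a door frame. The clear opening is 932 mm wide and 2004 mm high. Two 99 mm wide jambs, 162 mm deep, stand either side of the opening from the floor to the top of the opening. A 59 mm thick head sits across the top of both jambs, spanning the full outside width of the frame.

C is an open storage box with external size 148×204×188 mm and wall thickness 15 mm (the base is also 15 mm thick). The base covers the whole footprint; the four walls stand on the base, with the y-facing walls full-width and the x-facing walls fitting between their inner faces.

The door frame is against the stool's +x side, with their −y faces flush. The open box is on top of the stool.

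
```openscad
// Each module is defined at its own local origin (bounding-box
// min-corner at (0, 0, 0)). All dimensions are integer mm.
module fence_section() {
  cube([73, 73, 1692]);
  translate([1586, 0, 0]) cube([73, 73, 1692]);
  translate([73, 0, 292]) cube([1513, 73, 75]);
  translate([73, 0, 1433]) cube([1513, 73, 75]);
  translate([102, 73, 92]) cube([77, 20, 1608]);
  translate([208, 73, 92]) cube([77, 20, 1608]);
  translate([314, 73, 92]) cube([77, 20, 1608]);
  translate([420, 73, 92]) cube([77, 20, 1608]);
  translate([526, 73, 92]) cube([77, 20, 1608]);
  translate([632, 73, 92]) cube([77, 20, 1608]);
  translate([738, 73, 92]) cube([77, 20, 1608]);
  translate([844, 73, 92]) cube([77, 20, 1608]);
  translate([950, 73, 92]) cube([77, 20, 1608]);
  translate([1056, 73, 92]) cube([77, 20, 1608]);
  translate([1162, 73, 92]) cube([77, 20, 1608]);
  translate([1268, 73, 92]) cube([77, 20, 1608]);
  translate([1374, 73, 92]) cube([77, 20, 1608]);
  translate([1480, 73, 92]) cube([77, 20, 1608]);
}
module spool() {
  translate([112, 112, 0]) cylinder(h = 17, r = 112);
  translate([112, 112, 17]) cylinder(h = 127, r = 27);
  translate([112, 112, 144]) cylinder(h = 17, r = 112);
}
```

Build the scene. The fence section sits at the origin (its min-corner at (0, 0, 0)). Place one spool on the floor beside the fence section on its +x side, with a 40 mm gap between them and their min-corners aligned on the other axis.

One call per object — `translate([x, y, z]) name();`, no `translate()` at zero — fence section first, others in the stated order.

fence_section();
translate([1699, 0, 0]) spool();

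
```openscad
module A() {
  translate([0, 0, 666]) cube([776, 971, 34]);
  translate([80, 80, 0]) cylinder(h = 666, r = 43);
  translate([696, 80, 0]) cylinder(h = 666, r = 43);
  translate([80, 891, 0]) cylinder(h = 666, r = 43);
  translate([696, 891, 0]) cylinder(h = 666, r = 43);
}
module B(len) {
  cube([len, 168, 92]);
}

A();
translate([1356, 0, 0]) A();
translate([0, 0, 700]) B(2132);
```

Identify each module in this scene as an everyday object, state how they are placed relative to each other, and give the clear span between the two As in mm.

Second table starts at x = 1356; first ends at x = 776; clear span = 1356 − 776 = 580 mm.

A is a table. B is a beam. A beam spans the tops of two tables. The clear span between the two tables is 580 mm.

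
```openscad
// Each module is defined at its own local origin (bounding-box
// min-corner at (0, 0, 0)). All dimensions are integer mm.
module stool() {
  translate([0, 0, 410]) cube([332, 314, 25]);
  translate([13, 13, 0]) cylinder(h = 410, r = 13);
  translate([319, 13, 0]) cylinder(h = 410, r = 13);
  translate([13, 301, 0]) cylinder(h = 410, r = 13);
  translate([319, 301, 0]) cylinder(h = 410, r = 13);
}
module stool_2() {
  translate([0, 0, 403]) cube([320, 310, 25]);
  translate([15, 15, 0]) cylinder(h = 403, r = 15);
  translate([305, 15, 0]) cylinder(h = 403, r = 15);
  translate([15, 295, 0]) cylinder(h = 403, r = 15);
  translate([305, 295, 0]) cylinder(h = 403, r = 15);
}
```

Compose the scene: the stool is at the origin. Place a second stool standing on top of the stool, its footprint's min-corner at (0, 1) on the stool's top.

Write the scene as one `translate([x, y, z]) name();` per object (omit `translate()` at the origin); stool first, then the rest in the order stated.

stool();
translate([0, 1, 435]) stool_2();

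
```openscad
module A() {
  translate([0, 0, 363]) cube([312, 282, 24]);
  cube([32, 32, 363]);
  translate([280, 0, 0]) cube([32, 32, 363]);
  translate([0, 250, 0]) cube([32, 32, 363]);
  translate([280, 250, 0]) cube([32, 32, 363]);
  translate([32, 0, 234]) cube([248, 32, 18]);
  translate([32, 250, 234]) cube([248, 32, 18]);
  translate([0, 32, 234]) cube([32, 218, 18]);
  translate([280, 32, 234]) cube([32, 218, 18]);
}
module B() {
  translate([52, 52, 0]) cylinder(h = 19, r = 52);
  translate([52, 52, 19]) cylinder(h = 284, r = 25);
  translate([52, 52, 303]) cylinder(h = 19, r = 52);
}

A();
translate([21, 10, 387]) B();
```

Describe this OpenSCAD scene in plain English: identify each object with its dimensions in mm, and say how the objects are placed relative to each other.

A is a simple wooden stool: a rectangular seat 312 mm (x) by 282 mm (y), 24 mm thick, top face at z = 387 mm, on four square legs, each 32×32 mm in cross-section. The legs rest on z = 0, each flush with a corner of the seat. Four stretchers, 32 mm wide and 18 mm tall, connect adjacent legs with their undersides at z = 234 mm, each running between the inner faces of the legs it joins and aligned with the legs' outer faces on the other axis.

B is a spool: two coaxial disc flanges of radius 52 mm and thickness 19 mm, joined by a core cylinder of radius 25 mm and height 284 mm. The lower flange rests on z = 0 and the three cylinders share a vertical axis.

The spool is on top of the stool.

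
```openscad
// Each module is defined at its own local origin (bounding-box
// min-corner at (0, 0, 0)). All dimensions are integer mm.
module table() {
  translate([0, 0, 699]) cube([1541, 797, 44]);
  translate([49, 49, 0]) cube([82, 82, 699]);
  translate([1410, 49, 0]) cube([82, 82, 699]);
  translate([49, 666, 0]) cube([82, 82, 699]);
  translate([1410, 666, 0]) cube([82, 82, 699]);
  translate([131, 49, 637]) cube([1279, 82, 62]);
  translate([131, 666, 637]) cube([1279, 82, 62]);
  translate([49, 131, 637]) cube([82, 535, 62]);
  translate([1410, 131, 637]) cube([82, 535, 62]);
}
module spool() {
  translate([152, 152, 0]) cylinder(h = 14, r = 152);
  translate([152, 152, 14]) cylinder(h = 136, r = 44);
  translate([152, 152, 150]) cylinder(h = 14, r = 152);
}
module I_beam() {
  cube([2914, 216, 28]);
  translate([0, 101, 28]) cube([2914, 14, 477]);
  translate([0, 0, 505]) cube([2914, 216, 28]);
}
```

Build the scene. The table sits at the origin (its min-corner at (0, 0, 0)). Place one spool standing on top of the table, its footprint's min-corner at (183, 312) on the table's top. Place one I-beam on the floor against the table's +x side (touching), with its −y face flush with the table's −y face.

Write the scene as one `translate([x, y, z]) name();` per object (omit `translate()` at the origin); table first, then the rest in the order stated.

table();
translate([183, 312, 743]) spool();
translate([1541, 0, 0]) I_beam();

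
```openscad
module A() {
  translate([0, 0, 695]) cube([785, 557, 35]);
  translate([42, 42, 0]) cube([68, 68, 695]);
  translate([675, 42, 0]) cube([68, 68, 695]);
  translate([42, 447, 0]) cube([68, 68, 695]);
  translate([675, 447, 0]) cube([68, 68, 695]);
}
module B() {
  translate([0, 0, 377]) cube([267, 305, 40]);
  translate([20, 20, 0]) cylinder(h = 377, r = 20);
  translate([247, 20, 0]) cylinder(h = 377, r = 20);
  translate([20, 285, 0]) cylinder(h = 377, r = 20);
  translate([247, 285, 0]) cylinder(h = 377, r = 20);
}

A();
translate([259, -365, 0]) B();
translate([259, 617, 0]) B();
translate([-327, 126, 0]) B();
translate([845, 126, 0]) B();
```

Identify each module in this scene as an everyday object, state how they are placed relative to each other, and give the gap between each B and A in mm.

Each stool's nearest face is 60 mm from the table's bounding box.

A is a table. B is a stool. Four stools sit around the table at the −y, +y, −x, +x sides. The gap between each stool and the table is 60 mm.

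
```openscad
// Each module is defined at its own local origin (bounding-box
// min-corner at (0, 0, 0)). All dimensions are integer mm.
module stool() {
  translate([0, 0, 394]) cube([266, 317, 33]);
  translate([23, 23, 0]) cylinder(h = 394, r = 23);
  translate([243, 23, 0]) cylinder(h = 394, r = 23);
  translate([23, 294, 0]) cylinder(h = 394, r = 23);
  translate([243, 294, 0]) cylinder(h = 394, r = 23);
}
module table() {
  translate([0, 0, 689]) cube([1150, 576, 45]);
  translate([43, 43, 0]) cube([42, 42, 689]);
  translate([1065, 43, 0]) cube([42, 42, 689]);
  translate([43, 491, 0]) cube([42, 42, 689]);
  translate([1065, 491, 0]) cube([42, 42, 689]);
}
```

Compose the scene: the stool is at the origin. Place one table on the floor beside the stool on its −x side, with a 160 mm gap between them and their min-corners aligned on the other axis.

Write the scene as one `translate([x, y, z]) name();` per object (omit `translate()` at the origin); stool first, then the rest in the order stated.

stool();
translate([-1310, 0, 0]) table();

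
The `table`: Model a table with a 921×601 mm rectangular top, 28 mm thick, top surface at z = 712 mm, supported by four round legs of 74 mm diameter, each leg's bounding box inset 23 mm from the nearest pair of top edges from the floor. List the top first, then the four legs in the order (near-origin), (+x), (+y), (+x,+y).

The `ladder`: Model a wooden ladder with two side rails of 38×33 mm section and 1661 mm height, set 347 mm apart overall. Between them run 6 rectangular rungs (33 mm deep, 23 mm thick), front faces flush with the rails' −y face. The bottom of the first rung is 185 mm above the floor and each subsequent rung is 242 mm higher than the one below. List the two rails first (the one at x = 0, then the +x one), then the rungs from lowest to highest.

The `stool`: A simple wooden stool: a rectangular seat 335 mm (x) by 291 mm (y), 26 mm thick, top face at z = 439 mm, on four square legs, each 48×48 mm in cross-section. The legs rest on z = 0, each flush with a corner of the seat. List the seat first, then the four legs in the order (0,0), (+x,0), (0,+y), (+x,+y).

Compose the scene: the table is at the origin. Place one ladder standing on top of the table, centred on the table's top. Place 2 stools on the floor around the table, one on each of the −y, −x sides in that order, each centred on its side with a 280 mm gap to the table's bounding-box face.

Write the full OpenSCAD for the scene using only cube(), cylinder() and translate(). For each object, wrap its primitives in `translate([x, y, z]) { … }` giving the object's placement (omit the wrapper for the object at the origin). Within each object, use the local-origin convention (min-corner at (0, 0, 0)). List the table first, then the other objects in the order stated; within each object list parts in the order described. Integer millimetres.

translate([0, 0, 684]) cube([921, 601, 28]);
translate([60, 60, 0]) cylinder(h = 684, r = 37);
translate([861, 60, 0]) cylinder(h = 684, r = 37);
translate([60, 541, 0]) cylinder(h = 684, r = 37);
translate([861, 541, 0]) cylinder(h = 684, r = 37);
translate([287, 284, 712]) {
  cube([38, 33, 1661]);
  translate([309, 0, 0]) cube([38, 33, 1661]);
  translate([38, 0, 185]) cube([271, 33, 23]);
  translate([38, 0, 427]) cube([271, 33, 23]);
  translate([38, 0, 669]) cube([271, 33, 23]);
  translate([38, 0, 911]) cube([271, 33, 23]);
  translate([38, 0, 1153]) cube([271, 33, 23]);
  translate([38, 0, 1395]) cube([271, 33, 23]);
}
translate([293, -571, 0]) {
  translate([0, 0, 413]) cube([335, 291, 26]);
  cube([48, 48, 413]);
  translate([287, 0, 0]) cube([48, 48, 413]);
  translate([0, 243, 0]) cube([48, 48, 413]);
  translate([287, 243, 0]) cube([48, 48, 413]);
}
translate([-615, 155, 0]) {
  translate([0, 0, 413]) cube([335, 291, 26]);
  cube([48, 48, 413]);
  translate([287, 0, 0]) cube([48, 48, 413]);
  translate([0, 243, 0]) cube([48, 48, 413]);
  translate([287, 243, 0]) cube([48, 48, 413]);
}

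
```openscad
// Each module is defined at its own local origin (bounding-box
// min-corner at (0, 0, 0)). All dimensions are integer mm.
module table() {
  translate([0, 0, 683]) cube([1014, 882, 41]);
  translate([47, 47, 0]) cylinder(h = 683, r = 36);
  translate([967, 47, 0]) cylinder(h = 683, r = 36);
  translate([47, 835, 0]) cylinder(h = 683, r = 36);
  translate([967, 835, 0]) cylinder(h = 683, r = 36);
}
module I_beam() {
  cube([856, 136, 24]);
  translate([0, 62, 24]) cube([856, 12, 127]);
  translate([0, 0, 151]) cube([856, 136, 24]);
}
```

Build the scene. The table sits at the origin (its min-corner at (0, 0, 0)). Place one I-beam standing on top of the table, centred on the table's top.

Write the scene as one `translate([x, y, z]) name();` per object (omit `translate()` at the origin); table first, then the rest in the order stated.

table();
translate([79, 373, 724]) I_beam();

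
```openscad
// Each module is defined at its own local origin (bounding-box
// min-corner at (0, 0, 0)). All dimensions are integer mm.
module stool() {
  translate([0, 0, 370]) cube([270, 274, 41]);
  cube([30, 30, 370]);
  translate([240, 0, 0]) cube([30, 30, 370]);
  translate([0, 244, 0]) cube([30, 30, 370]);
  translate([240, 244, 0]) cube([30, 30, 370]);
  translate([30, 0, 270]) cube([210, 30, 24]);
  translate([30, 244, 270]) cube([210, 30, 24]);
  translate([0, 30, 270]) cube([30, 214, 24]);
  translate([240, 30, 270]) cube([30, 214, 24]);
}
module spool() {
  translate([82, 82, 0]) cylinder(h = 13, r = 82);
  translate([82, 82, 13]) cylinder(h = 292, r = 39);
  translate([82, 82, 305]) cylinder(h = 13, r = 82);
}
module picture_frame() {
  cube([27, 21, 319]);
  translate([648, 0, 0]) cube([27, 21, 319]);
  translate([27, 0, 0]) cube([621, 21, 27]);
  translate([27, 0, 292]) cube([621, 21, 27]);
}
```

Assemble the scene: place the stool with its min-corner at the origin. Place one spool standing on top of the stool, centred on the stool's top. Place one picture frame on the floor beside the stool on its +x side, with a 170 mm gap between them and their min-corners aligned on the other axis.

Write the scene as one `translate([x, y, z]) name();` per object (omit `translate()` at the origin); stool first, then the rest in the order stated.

stool();
translate([53, 55, 411]) spool();
translate([440, 0, 0]) picture_frame();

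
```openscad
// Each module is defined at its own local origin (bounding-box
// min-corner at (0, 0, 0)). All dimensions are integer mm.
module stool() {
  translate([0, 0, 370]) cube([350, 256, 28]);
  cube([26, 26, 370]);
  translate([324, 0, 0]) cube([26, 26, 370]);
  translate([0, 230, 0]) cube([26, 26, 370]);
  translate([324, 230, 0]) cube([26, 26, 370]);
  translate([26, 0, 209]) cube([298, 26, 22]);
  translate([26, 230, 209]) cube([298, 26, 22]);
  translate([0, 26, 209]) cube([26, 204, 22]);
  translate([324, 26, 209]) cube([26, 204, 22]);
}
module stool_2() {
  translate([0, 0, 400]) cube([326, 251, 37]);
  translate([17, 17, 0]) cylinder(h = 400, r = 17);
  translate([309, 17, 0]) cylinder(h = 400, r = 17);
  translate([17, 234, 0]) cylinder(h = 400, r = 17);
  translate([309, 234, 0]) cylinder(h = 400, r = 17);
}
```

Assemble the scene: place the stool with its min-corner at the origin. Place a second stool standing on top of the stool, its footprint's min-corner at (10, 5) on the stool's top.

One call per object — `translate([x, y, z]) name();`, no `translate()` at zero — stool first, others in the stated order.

stool();
translate([10, 5, 398]) stool_2();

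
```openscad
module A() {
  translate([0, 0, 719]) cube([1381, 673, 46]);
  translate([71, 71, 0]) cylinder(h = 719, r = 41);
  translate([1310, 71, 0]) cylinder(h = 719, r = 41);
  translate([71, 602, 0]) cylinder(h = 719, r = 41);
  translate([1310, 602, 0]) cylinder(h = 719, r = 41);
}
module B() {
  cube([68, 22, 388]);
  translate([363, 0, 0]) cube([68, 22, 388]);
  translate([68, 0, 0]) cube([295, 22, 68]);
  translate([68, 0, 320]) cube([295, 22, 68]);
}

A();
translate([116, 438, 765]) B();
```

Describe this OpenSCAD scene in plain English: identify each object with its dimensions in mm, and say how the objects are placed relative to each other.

A is a table with a 1381×673 mm rectangular top, 46 mm thick, top surface at z = 765 mm, supported by four round legs of 82 mm diameter, each leg's bounding box inset 30 mm from the nearest pair of top edges, running from the floor.

B is a rectangular picture frame lying in the x–z plane (depth along y). The opening is 295 mm wide (x) by 252 mm tall (z), surrounded by a border 68 mm wide on all four sides. The frame is 22 mm deep and is made of two full-height vertical stiles with two horizontal rails fitted between them.

The picture frame is on top of the table.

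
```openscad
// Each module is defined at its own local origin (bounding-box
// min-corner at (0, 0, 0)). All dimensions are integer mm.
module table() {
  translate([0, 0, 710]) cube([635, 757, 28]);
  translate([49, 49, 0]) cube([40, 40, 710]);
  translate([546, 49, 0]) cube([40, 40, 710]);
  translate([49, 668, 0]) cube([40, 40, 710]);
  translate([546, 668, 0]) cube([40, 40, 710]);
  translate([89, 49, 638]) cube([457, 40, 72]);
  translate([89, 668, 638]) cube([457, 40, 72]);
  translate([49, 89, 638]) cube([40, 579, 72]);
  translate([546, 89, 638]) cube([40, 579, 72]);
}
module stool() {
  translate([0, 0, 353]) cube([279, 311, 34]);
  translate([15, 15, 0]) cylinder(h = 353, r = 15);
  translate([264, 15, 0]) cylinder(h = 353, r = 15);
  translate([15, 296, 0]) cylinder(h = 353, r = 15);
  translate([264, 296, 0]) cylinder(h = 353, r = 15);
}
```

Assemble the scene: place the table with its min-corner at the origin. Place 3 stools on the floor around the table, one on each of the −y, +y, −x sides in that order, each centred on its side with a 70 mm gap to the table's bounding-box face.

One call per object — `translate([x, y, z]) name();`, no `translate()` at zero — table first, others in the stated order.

table();
translate([178, -381, 0]) stool();
translate([178, 827, 0]) stool();
translate([-349, 223, 0]) stool();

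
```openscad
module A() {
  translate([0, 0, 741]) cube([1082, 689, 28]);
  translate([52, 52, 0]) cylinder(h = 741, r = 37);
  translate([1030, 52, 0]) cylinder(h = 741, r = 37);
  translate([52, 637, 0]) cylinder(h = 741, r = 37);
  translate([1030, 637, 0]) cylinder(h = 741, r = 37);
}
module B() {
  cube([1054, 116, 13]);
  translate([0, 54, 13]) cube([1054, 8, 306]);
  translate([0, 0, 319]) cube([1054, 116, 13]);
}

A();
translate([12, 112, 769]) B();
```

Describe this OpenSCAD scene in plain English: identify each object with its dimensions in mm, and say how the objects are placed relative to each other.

A is a rectangular dining table. The top is 1082×689×28 mm with its upper surface at z = 769 mm. It stands on four round legs of 74 mm diameter, each leg's bounding box inset 15 mm from the nearest pair of top edges, running from the floor to the underside of the top.

B is an I-beam lying along x, 1054 mm long. Overall section height 332 mm. Two flanges 116 mm wide (y) and 13 mm thick, one on the floor and one at the top; a web 8 mm thick runs between them, centred on the flange width.

The I-beam is on top of the table.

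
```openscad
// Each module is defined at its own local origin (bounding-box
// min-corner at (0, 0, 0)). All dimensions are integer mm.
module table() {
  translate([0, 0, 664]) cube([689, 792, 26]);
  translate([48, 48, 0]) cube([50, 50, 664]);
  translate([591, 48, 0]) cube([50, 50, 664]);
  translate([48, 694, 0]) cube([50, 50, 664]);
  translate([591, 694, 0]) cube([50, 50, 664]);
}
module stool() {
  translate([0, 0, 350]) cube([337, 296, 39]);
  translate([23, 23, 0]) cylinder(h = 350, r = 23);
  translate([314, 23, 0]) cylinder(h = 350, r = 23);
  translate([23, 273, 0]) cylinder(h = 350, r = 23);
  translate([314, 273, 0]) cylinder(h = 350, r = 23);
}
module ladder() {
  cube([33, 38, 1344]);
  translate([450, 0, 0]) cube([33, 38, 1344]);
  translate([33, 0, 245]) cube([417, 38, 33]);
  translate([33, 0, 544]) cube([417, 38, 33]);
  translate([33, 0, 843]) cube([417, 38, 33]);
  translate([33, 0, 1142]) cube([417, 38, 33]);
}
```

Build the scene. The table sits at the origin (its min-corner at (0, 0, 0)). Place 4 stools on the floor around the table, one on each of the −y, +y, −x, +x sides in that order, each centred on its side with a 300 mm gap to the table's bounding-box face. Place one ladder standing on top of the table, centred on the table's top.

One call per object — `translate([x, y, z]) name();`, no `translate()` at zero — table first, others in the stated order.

table();
translate([176, -596, 0]) stool();
translate([176, 1092, 0]) stool();
translate([-637, 248, 0]) stool();
translate([989, 248, 0]) stool();
translate([103, 377, 690]) ladder();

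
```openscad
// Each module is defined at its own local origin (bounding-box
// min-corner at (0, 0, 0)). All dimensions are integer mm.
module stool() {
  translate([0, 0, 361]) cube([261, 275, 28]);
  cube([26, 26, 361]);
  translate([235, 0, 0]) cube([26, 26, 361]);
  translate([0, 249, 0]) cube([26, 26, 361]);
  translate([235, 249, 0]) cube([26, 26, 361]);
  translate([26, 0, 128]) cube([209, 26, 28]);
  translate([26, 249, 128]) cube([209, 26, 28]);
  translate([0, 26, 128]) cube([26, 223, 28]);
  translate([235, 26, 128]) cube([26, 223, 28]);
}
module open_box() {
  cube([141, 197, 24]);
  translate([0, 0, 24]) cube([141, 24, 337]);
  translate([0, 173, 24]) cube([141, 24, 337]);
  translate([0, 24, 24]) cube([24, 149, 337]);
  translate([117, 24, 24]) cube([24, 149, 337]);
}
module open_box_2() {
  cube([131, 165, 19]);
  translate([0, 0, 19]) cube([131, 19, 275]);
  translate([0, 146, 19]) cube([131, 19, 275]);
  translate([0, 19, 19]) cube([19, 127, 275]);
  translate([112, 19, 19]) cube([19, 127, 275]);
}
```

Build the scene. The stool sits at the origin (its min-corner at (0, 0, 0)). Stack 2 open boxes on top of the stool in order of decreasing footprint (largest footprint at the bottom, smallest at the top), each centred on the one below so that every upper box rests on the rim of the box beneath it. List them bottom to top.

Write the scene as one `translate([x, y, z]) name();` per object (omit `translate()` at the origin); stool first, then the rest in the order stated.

stool();
translate([60, 39, 389]) open_box();
translate([65, 55, 750]) open_box_2();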